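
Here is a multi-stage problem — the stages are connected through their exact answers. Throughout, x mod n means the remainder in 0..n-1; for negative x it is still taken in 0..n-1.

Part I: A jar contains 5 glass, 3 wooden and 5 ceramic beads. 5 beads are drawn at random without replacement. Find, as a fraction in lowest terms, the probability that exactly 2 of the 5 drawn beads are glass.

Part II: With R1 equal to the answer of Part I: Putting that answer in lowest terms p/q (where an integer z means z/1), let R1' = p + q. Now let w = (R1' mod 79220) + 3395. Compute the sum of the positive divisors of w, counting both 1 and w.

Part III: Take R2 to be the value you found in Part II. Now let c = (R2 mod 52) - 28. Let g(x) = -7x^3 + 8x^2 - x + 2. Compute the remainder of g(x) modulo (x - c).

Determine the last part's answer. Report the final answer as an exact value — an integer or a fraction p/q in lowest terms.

20792

Part I: total draws C(13,5) = 1287; favorable C(5,2)*C(8,3) = 560; P = 560/1287; answer 560/1287
Part II: R1 = 560/1287; threaded value p + q = 1847; w = 5242; 5242 = 2 * 2621; sigma = (1 + 2) * (1 + 2621) = 3 * 2622 = 7866; answer 7866
Part III: R2 = 7866; c = -14; remainder = value at the root: -7*(-14)^3 + 8*(-14)^2 - 1*(-14)^1 + 2 = (19208) + (1568) + (14) + (2) = 20792; answer 20792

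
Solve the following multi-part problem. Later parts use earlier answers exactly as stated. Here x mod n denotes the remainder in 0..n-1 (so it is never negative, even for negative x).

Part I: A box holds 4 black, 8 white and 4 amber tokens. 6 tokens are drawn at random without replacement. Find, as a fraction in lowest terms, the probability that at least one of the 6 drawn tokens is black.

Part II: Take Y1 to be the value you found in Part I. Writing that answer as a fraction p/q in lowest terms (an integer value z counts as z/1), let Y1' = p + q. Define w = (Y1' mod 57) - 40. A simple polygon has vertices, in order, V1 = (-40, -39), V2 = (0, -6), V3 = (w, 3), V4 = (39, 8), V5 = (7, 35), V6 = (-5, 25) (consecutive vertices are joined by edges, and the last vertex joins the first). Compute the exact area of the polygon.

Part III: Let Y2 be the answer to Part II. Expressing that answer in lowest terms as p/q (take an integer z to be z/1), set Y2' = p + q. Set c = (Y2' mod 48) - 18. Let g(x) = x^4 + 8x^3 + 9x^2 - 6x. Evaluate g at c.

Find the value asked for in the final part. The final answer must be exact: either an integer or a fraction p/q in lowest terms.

79560

Part I: total draws C(16,6) = 8008; complement C(12,6) = 924; favorable 8008 - 924 = 7084; P = 23/26; answer 23/26
Part II: Y1 = 23/26; threaded value p + q = 49; w = 9; cross terms: (-40*-6 - 0*-39)=240, (0*3 - 9*-6)=54, (9*8 - 39*3)=-45, (39*35 - 7*8)=1309, (7*25 - -5*35)=350, (-5*-39 - -40*25)=1195; twice the area = |3103| = 3103; area = 3103/2; answer 3103/2
Part III: Y2 = 3103/2; threaded value p + q = 3105; c = 15; 1*(15)^4 + 8*(15)^3 + 9*(15)^2 - 6*(15)^1 = (50625) + (27000) + (2025) + (-90) = 79560; answer 79560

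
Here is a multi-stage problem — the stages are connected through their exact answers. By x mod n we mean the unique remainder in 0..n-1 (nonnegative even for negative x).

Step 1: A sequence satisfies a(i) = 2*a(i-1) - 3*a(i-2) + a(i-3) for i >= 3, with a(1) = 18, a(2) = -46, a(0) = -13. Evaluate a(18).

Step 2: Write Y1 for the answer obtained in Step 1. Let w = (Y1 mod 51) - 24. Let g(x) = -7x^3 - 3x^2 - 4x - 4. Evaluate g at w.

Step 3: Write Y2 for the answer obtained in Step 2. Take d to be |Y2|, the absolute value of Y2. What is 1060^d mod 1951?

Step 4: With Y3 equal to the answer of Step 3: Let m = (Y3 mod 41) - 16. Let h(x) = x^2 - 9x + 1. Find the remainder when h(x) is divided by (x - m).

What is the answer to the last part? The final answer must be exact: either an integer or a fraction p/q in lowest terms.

Step 1: a(3) = 2*(-46) - 3*(18) + 1*(-13) = -159; iterating: a(3)=-159, a(4)=-162, a(5)=107, a(6)=541, a(7)=599, a(8)=-318, a(9)=-1892, a(10)=-2231, a(11)=896, a(12)=6593, a(13)=8267, a(14)=-2349, a(15)=-22906, a(16)=-30498, a(17)=5373, a(18)=79334; answer 79334
Step 2: Y1 = 79334; w = 5; -7*(5)^3 - 3*(5)^2 - 4*(5)^1 - 4 = (-875) + (-75) + (-20) + (-4) = -974; answer -974
Step 3: Y2 = -974; d = 974; squarings mod 1951: 1060^1=1060, 1060^2=1775, 1060^4=1711, 1060^8=1021, 1060^16=607, 1060^32=1661, 1060^64=207, 1060^128=1878, 1060^256=1427, 1060^512=1436; 1060^974 = 1060^2 * 1060^4 * 1060^8 * 1060^64 * 1060^128 * 1060^256 * 1060^512 = 127 (mod 1951); answer 127
Step 4: Y3 = 127; m = -12; remainder = value at the root: 1*(-12)^2 - 9*(-12)^1 + 1 = (144) + (108) + (1) = 253; answer 253

253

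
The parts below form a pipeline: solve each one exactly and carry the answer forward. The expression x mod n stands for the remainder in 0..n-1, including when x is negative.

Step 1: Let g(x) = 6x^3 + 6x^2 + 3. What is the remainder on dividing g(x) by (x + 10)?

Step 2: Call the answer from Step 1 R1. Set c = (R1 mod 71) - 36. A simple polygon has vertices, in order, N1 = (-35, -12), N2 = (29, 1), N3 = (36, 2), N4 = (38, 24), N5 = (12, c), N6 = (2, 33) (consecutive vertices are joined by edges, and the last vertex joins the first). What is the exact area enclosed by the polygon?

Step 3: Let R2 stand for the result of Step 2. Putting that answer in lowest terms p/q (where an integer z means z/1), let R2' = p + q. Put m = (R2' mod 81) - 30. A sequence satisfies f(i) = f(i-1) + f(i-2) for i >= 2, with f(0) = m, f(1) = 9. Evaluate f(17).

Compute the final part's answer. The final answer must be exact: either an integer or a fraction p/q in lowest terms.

Step 1: remainder = value at the root: 6*(-10)^3 + 6*(-10)^2 + 3 = (-6000) + (600) + (3) = -5397; answer -5397
Step 2: R1 = -5397; c = 34; cross terms: (-35*1 - 29*-12)=313, (29*2 - 36*1)=22, (36*24 - 38*2)=788, (38*34 - 12*24)=1004, (12*33 - 2*34)=328, (2*-12 - -35*33)=1131; twice the area = |3586| = 3586; area = 1793; answer 1793
Step 3: R2 = 1793; threaded value p + q = 1794; m = -18; f(2) = 1*(9) + 1*(-18) = -9; iterating: f(2)=-9, f(3)=0, f(4)=-9, f(5)=-9, f(6)=-18, f(7)=-27, f(8)=-45, f(9)=-72, f(10)=-117, f(11)=-189, f(12)=-306, f(13)=-495, f(14)=-801, f(15)=-1296, f(16)=-2097, f(17)=-3393; answer -3393

-3393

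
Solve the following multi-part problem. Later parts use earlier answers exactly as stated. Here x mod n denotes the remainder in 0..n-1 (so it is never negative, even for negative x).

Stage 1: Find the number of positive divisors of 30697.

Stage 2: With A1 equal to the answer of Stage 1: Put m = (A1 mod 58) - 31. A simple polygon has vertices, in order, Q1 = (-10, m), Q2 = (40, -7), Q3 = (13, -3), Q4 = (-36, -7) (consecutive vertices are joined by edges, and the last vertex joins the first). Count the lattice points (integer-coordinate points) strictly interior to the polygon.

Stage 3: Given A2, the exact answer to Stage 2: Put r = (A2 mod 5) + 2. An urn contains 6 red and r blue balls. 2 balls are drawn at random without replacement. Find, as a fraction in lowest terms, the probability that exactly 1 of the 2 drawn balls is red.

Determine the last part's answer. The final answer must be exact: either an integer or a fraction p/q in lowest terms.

1/2

Stage 1: 30697 is prime, so its only divisors are 1 and 30697; count = 2; answer 2
Stage 2: A1 = 2; m = -29; cross terms: (-10*-7 - 40*-29)=1230, (40*-3 - 13*-7)=-29, (13*-7 - -36*-3)=-199, (-36*-29 - -10*-7)=974; twice the area = |1976| = 1976; area = 988; boundary points = 2 + 1 + 1 + 2 = 6; strictly interior points = area - boundary/2 + 1 = 986; answer 986
Stage 3: A2 = 986; r = 3; total draws C(9,2) = 36; favorable C(6,1)*C(3,1) = 18; P = 1/2; answer 1/2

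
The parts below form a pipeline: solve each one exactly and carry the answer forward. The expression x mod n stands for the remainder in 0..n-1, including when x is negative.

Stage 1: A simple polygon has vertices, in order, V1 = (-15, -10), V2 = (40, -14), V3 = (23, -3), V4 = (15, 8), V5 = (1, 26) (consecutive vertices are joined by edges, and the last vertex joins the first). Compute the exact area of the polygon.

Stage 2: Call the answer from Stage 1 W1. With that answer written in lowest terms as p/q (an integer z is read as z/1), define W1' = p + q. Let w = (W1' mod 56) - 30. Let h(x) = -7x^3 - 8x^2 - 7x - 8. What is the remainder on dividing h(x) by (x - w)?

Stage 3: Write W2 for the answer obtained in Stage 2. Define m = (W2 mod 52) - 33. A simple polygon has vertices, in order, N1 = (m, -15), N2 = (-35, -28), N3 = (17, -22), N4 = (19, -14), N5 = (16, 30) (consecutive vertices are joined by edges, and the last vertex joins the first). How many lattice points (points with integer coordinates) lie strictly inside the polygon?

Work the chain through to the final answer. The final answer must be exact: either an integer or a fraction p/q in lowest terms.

Stage 1: cross terms: (-15*-14 - 40*-10)=610, (40*-3 - 23*-14)=202, (23*8 - 15*-3)=229, (15*26 - 1*8)=382, (1*-10 - -15*26)=380; twice the area = |1803| = 1803; area = 1803/2; answer 1803/2
Stage 2: W1 = 1803/2; threaded value p + q = 1805; w = -17; remainder = value at the root: -7*(-17)^3 - 8*(-17)^2 - 7*(-17)^1 - 8 = (34391) + (-2312) + (119) + (-8) = 32190; answer 32190
Stage 3: W2 = 32190; m = -31; cross terms: (-31*-28 - -35*-15)=343, (-35*-22 - 17*-28)=1246, (17*-14 - 19*-22)=180, (19*30 - 16*-14)=794, (16*-15 - -31*30)=690; twice the area = |3253| = 3253; area = 3253/2; boundary points = 1 + 2 + 2 + 1 + 1 = 7; strictly interior points = area - boundary/2 + 1 = 1624; answer 1624

1624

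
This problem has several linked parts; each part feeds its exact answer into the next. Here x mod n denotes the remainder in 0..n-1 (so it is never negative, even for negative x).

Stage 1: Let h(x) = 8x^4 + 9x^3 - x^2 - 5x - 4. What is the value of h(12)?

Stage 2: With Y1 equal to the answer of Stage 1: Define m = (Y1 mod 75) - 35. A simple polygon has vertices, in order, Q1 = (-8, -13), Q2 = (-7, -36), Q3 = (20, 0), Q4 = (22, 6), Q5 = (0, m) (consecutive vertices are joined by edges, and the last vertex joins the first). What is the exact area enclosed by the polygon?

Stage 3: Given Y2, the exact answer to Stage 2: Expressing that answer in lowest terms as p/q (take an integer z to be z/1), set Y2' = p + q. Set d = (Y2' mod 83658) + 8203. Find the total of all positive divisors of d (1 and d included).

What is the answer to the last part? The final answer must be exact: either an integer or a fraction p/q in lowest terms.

Stage 1: 8*(12)^4 + 9*(12)^3 - 1*(12)^2 - 5*(12)^1 - 4 = (165888) + (15552) + (-144) + (-60) + (-4) = 181232; answer 181232
Stage 2: Y1 = 181232; m = -3; cross terms: (-8*-36 - -7*-13)=197, (-7*0 - 20*-36)=720, (20*6 - 22*0)=120, (22*-3 - 0*6)=-66, (0*-13 - -8*-3)=-24; twice the area = |947| = 947; area = 947/2; answer 947/2
Stage 3: Y2 = 947/2; threaded value p + q = 949; d = 9152; 9152 = 2^6 * 11 * 13; sigma = (1 + 2 + 4 + 8 + 16 + 32 + 64) * (1 + 11) * (1 + 13) = 127 * 12 * 14 = 21336; answer 21336

21336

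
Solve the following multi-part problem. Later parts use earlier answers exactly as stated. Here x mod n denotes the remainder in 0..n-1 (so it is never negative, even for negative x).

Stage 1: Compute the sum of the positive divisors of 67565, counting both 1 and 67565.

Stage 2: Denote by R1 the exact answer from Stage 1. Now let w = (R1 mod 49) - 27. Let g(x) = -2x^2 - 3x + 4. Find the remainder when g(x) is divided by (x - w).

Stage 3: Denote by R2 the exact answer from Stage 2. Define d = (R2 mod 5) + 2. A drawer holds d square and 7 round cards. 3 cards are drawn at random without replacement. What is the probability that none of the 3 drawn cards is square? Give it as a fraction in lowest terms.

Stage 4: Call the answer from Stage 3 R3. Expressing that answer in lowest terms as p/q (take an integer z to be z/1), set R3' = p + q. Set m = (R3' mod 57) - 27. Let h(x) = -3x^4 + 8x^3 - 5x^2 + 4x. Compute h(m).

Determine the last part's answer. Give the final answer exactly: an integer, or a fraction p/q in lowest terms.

-14220

Stage 1: 67565 = 5 * 13513; sigma = (1 + 5) * (1 + 13513) = 6 * 13514 = 81084; answer 81084
Stage 2: R1 = 81084; w = 11; remainder = value at the root: -2*(11)^2 - 3*(11)^1 + 4 = (-242) + (-33) + (4) = -271; answer -271
Stage 3: R2 = -271; d = 6; total draws C(13,3) = 286; favorable C(7,3) = 35; P = 35/286; answer 35/286
Stage 4: R3 = 35/286; threaded value p + q = 321; m = 9; -3*(9)^4 + 8*(9)^3 - 5*(9)^2 + 4*(9)^1 = (-19683) + (5832) + (-405) + (36) = -14220; answer -14220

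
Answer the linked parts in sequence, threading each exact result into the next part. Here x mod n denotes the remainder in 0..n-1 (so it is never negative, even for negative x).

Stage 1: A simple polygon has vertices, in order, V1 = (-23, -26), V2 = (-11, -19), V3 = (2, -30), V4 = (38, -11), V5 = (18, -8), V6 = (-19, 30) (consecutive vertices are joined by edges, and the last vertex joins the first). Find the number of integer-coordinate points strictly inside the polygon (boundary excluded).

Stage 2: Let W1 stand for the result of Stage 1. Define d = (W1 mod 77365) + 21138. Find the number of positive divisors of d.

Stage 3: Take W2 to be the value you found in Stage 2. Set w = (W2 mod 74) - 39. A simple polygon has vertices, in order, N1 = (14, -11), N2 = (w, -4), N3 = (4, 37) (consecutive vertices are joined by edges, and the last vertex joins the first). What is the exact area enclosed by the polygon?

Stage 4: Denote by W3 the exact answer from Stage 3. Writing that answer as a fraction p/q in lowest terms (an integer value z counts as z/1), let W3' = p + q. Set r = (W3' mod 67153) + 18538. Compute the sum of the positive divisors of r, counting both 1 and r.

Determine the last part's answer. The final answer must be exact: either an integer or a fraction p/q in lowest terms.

Stage 1: cross terms: (-23*-19 - -11*-26)=151, (-11*-30 - 2*-19)=368, (2*-11 - 38*-30)=1118, (38*-8 - 18*-11)=-106, (18*30 - -19*-8)=388, (-19*-26 - -23*30)=1184; twice the area = |3103| = 3103; area = 3103/2; boundary points = 1 + 1 + 1 + 1 + 1 + 4 = 9; strictly interior points = area - boundary/2 + 1 = 1548; answer 1548
Stage 2: W1 = 1548; d = 22686; 22686 = 2 * 3 * 19 * 199; number of divisors = (1+1) * (1+1) * (1+1) * (1+1) = 16; answer 16
Stage 3: W2 = 16; w = -23; cross terms: (14*-4 - -23*-11)=-309, (-23*37 - 4*-4)=-835, (4*-11 - 14*37)=-562; twice the area = |-1706| = 1706; area = 853; answer 853
Stage 4: W3 = 853; threaded value p + q = 854; r = 19392; 19392 = 2^6 * 3 * 101; sigma = (1 + 2 + 4 + 8 + 16 + 32 + 64) * (1 + 3) * (1 + 101) = 127 * 4 * 102 = 51816; answer 51816

51816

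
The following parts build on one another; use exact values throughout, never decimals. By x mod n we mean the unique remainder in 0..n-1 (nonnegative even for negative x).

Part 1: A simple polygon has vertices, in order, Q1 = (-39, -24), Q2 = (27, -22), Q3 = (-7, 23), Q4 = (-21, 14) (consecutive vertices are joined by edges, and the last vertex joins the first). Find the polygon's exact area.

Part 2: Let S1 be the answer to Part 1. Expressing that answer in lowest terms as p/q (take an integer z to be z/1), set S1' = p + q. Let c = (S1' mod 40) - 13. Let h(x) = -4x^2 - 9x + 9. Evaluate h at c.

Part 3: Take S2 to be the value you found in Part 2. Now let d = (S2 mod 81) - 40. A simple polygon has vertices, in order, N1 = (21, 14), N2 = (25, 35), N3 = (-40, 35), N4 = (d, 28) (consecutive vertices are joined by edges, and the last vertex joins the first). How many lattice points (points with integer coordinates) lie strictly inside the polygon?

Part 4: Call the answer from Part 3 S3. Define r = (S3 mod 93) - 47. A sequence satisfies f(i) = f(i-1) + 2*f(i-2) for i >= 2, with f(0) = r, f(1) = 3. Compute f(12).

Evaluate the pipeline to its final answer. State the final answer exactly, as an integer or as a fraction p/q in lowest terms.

-40983

Part 1: cross terms: (-39*-22 - 27*-24)=1506, (27*23 - -7*-22)=467, (-7*14 - -21*23)=385, (-21*-24 - -39*14)=1050; twice the area = |3408| = 3408; area = 1704; answer 1704
Part 2: S1 = 1704; threaded value p + q = 1705; c = 12; -4*(12)^2 - 9*(12)^1 + 9 = (-576) + (-108) + (9) = -675; answer -675
Part 3: S2 = -675; d = 14; cross terms: (21*35 - 25*14)=385, (25*35 - -40*35)=2275, (-40*28 - 14*35)=-1610, (14*14 - 21*28)=-392; twice the area = |658| = 658; area = 329; boundary points = 1 + 65 + 1 + 7 = 74; strictly interior points = area - boundary/2 + 1 = 293; answer 293
Part 4: S3 = 293; r = -33; f(2) = 1*(3) + 2*(-33) = -63; iterating: f(2)=-63, f(3)=-57, f(4)=-183, f(5)=-297, f(6)=-663, f(7)=-1257, f(8)=-2583, f(9)=-5097, f(10)=-10263, f(11)=-20457, f(12)=-40983; answer -40983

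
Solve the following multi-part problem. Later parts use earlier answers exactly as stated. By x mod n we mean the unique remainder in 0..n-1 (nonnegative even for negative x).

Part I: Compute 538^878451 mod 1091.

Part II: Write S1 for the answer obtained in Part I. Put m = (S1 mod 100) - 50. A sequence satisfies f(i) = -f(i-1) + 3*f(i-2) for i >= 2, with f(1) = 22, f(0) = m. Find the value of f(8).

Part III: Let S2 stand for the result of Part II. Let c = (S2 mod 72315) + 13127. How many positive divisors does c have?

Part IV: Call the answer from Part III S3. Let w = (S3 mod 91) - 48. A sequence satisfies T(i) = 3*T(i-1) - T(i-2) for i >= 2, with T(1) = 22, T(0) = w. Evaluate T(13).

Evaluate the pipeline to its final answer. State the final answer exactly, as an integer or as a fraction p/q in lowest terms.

4710838

Part I: squarings mod 1091: 538^1=538, 538^2=329, 538^4=232, 538^8=365, 538^16=123, 538^32=946, 538^64=296, 538^128=336, 538^256=523, 538^512=779, 538^1024=245, 538^2048=20, 538^4096=400, 538^8192=714, 538^16384=299, 538^32768=1030, 538^65536=448, 538^131072=1051, 538^262144=509, 538^524288=514; 538^878451 = 538^1 * 538^2 * 538^16 * 538^32 * 538^64 * 538^256 * 538^512 * 538^1024 * 538^8192 * 538^16384 * 538^65536 * 538^262144 * 538^524288 = 205 (mod 1091); answer 205
Part II: S1 = 205; m = -45; f(2) = -1*(22) + 3*(-45) = -157; iterating: f(2)=-157, f(3)=223, f(4)=-694, f(5)=1363, f(6)=-3445, f(7)=7534, f(8)=-17869; answer -17869
Part III: S2 = -17869; c = 67573; 67573 = 11 * 6143; number of divisors = (1+1) * (1+1) = 4; answer 4
Part IV: S3 = 4; w = -44; T(2) = 3*(22) - 1*(-44) = 110; iterating: T(2)=110, T(3)=308, T(4)=814, T(5)=2134, T(6)=5588, T(7)=14630, T(8)=38302, T(9)=100276, T(10)=262526, T(11)=687302, T(12)=1799380, T(13)=4710838; answer 4710838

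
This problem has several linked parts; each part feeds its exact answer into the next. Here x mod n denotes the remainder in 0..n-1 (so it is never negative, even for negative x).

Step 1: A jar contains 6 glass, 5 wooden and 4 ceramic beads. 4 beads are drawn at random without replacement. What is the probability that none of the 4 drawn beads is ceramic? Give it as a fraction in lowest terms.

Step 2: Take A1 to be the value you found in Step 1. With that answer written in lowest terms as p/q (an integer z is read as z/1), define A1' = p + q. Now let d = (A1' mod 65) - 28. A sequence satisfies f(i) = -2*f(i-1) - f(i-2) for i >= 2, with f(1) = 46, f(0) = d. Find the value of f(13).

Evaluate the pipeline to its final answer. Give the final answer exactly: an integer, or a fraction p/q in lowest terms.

Step 1: total draws C(15,4) = 1365; favorable C(11,4) = 330; P = 22/91; answer 22/91
Step 2: A1 = 22/91; threaded value p + q = 113; d = 20; f(2) = -2*(46) - 1*(20) = -112; iterating: f(2)=-112, f(3)=178, f(4)=-244, f(5)=310, f(6)=-376, f(7)=442, f(8)=-508, f(9)=574, f(10)=-640, f(11)=706, f(12)=-772, f(13)=838; answer 838

838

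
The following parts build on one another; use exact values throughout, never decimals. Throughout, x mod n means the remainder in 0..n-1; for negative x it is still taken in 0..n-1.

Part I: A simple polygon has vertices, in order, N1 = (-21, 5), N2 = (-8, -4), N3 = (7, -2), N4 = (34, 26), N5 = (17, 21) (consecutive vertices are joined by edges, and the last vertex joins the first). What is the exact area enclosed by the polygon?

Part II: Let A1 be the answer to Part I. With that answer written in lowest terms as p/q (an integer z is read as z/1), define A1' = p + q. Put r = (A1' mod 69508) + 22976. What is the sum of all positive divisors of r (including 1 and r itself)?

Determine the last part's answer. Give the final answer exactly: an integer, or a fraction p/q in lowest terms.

Part I: cross terms: (-21*-4 - -8*5)=124, (-8*-2 - 7*-4)=44, (7*26 - 34*-2)=250, (34*21 - 17*26)=272, (17*5 - -21*21)=526; twice the area = |1216| = 1216; area = 608; answer 608
Part II: A1 = 608; threaded value p + q = 609; r = 23585; 23585 = 5 * 53 * 89; sigma = (1 + 5) * (1 + 53) * (1 + 89) = 6 * 54 * 90 = 29160; answer 29160

29160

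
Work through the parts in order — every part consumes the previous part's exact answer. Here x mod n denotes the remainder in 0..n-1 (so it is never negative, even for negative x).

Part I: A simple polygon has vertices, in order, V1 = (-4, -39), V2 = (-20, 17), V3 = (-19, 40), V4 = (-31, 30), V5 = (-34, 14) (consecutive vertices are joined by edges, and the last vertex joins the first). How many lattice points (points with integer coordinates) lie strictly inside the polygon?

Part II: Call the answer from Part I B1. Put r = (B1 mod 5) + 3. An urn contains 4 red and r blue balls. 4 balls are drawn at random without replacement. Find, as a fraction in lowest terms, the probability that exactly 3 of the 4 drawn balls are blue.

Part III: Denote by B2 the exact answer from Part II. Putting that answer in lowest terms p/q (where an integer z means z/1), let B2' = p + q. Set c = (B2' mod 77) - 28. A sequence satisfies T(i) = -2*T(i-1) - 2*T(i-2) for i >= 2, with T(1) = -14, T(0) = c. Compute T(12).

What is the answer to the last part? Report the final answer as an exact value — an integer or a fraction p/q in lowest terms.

-960

Part I: cross terms: (-4*17 - -20*-39)=-848, (-20*40 - -19*17)=-477, (-19*30 - -31*40)=670, (-31*14 - -34*30)=586, (-34*-39 - -4*14)=1382; twice the area = |1313| = 1313; area = 1313/2; boundary points = 8 + 1 + 2 + 1 + 1 = 13; strictly interior points = area - boundary/2 + 1 = 651; answer 651
Part II: B1 = 651; r = 4; total draws C(8,4) = 70; favorable C(4,3)*C(4,1) = 16; P = 8/35; answer 8/35
Part III: B2 = 8/35; threaded value p + q = 43; c = 15; T(2) = -2*(-14) - 2*(15) = -2; iterating: T(2)=-2, T(3)=32, T(4)=-60, T(5)=56, T(6)=8, T(7)=-128, T(8)=240, T(9)=-224, T(10)=-32, T(11)=512, T(12)=-960; answer -960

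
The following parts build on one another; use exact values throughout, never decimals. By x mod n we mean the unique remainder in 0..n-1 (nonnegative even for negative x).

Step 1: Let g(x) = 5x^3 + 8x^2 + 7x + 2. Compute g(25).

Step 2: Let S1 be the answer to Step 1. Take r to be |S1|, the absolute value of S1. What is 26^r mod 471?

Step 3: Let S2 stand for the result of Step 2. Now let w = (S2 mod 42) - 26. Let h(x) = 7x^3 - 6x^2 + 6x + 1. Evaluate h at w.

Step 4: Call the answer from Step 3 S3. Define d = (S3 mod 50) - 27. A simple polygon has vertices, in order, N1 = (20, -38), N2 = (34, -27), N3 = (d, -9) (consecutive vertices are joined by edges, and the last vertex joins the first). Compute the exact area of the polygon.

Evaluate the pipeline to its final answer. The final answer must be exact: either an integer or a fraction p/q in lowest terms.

Step 1: 5*(25)^3 + 8*(25)^2 + 7*(25)^1 + 2 = (78125) + (5000) + (175) + (2) = 83302; answer 83302
Step 2: S1 = 83302; r = 83302; squarings mod 471: 26^1=26, 26^2=205, 26^4=106, 26^8=403, 26^16=385, 26^32=331, 26^64=289, 26^128=154, 26^256=166, 26^512=238, 26^1024=124, 26^2048=304, 26^4096=100, 26^8192=109, 26^16384=106, 26^32768=403, 26^65536=385; 26^83302 = 26^2 * 26^4 * 26^32 * 26^64 * 26^256 * 26^1024 * 26^16384 * 26^65536 = 193 (mod 471); answer 193
Step 3: S2 = 193; w = -1; 7*(-1)^3 - 6*(-1)^2 + 6*(-1)^1 + 1 = (-7) + (-6) + (-6) + (1) = -18; answer -18
Step 4: S3 = -18; d = 5; cross terms: (20*-27 - 34*-38)=752, (34*-9 - 5*-27)=-171, (5*-38 - 20*-9)=-10; twice the area = |571| = 571; area = 571/2; answer 571/2

571/2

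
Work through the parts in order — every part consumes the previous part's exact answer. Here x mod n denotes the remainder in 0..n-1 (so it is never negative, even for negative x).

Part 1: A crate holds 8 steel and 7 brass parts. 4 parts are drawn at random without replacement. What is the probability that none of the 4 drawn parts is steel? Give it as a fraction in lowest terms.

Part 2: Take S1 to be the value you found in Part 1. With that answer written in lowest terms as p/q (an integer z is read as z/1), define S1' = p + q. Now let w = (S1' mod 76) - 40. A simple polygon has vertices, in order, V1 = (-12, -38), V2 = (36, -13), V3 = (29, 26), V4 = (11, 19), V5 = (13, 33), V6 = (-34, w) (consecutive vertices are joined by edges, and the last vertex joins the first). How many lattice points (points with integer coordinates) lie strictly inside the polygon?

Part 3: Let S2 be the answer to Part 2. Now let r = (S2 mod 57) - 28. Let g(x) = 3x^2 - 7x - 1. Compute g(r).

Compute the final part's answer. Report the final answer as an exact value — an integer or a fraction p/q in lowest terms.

Part 1: total draws C(15,4) = 1365; favorable C(7,4) = 35; P = 1/39; answer 1/39
Part 2: S1 = 1/39; threaded value p + q = 40; w = 0; cross terms: (-12*-13 - 36*-38)=1524, (36*26 - 29*-13)=1313, (29*19 - 11*26)=265, (11*33 - 13*19)=116, (13*0 - -34*33)=1122, (-34*-38 - -12*0)=1292; twice the area = |5632| = 5632; area = 2816; boundary points = 1 + 1 + 1 + 2 + 1 + 2 = 8; strictly interior points = area - boundary/2 + 1 = 2813; answer 2813
Part 3: S2 = 2813; r = -8; 3*(-8)^2 - 7*(-8)^1 - 1 = (192) + (56) + (-1) = 247; answer 247

247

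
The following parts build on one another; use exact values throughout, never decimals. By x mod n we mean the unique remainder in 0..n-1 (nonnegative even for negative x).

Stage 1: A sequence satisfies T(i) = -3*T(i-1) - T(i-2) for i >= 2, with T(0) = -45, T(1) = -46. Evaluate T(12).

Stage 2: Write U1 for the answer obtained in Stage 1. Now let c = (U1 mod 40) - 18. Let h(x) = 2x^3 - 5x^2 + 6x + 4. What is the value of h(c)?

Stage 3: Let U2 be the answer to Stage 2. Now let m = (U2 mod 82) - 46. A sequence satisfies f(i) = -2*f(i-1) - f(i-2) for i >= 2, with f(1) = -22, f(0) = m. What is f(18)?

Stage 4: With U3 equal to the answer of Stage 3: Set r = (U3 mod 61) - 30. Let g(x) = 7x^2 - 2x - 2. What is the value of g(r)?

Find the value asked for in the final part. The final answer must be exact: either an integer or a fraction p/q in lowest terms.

183

Stage 1: T(2) = -3*(-46) - 1*(-45) = 183; iterating: T(2)=183, T(3)=-503, T(4)=1326, T(5)=-3475, T(6)=9099, T(7)=-23822, T(8)=62367, T(9)=-163279, T(10)=427470, T(11)=-1119131, T(12)=2929923; answer 2929923
Stage 2: U1 = 2929923; c = -15; 2*(-15)^3 - 5*(-15)^2 + 6*(-15)^1 + 4 = (-6750) + (-1125) + (-90) + (4) = -7961; answer -7961
Stage 3: U2 = -7961; m = 29; f(2) = -2*(-22) - 1*(29) = 15; iterating: f(2)=15, f(3)=-8, f(4)=1, f(5)=6, f(6)=-13, f(7)=20, f(8)=-27, f(9)=34, f(10)=-41, f(11)=48, f(12)=-55, f(13)=62, f(14)=-69, f(15)=76, f(16)=-83, f(17)=90, f(18)=-97; answer -97
Stage 4: U3 = -97; r = -5; 7*(-5)^2 - 2*(-5)^1 - 2 = (175) + (10) + (-2) = 183; answer 183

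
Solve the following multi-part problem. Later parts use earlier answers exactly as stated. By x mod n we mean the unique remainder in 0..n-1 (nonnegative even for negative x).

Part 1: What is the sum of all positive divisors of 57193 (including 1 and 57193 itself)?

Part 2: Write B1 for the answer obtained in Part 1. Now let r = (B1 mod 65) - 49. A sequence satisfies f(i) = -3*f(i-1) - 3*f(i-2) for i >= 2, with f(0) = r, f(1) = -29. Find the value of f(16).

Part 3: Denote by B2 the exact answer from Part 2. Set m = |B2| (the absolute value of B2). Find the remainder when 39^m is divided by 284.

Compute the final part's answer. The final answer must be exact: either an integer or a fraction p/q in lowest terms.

23

Part 1: 57193 is prime, so its only divisors are 1 and 57193; sigma = 1 + 57193 = 57194; answer 57194
Part 2: B1 = 57194; r = 10; f(2) = -3*(-29) - 3*(10) = 57; iterating: f(2)=57, f(3)=-84, f(4)=81, f(5)=9, f(6)=-270, f(7)=783, f(8)=-1539, f(9)=2268, f(10)=-2187, f(11)=-243, f(12)=7290, f(13)=-21141, f(14)=41553, f(15)=-61236, f(16)=59049; answer 59049
Part 3: B2 = 59049; m = 59049; squarings mod 284: 39^1=39, 39^2=101, 39^4=261, 39^8=245, 39^16=101, 39^32=261, 39^64=245, 39^128=101, 39^256=261, 39^512=245, 39^1024=101, 39^2048=261, 39^4096=245, 39^8192=101, 39^16384=261, 39^32768=245; 39^59049 = 39^1 * 39^8 * 39^32 * 39^128 * 39^512 * 39^1024 * 39^8192 * 39^16384 * 39^32768 = 23 (mod 284); answer 23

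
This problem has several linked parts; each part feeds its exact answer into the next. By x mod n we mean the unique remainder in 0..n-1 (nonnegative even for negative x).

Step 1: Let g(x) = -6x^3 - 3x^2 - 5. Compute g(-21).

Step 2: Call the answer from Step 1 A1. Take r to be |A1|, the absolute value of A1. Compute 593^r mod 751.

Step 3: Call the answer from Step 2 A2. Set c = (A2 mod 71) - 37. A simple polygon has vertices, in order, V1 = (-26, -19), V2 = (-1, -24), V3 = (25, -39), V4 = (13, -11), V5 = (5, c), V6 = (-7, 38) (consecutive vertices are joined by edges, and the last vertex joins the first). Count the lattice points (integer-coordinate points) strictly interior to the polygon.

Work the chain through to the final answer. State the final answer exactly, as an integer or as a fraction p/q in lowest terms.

Step 1: -6*(-21)^3 - 3*(-21)^2 - 5 = (55566) + (-1323) + (-5) = 54238; answer 54238
Step 2: A1 = 54238; r = 54238; squarings mod 751: 593^1=593, 593^2=181, 593^4=468, 593^8=483, 593^16=479, 593^32=386, 593^64=298, 593^128=186, 593^256=50, 593^512=247, 593^1024=178, 593^2048=142, 593^4096=638, 593^8192=2, 593^16384=4, 593^32768=16; 593^54238 = 593^2 * 593^4 * 593^8 * 593^16 * 593^64 * 593^128 * 593^256 * 593^512 * 593^4096 * 593^16384 * 593^32768 = 225 (mod 751); answer 225
Step 3: A2 = 225; c = -25; cross terms: (-26*-24 - -1*-19)=605, (-1*-39 - 25*-24)=639, (25*-11 - 13*-39)=232, (13*-25 - 5*-11)=-270, (5*38 - -7*-25)=15, (-7*-19 - -26*38)=1121; twice the area = |2342| = 2342; area = 1171; boundary points = 5 + 1 + 4 + 2 + 3 + 19 = 34; strictly interior points = area - boundary/2 + 1 = 1155; answer 1155

1155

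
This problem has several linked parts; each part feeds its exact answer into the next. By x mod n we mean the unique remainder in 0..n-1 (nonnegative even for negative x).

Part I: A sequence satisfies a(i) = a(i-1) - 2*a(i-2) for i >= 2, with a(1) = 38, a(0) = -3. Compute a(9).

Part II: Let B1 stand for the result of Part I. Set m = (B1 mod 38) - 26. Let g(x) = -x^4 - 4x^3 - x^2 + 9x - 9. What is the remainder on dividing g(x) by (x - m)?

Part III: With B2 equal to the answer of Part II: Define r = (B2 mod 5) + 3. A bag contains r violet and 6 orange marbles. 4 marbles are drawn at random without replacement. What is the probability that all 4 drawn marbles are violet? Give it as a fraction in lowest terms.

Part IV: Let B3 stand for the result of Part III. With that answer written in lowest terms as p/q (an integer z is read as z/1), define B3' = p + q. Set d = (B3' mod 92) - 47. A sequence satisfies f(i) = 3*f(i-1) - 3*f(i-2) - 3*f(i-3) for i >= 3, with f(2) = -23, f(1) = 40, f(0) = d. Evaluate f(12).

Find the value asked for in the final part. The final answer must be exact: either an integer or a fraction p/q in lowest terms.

Part I: a(2) = 1*(38) - 2*(-3) = 44; iterating: a(2)=44, a(3)=-32, a(4)=-120, a(5)=-56, a(6)=184, a(7)=296, a(8)=-72, a(9)=-664; answer -664
Part II: B1 = -664; m = -6; remainder = value at the root: -1*(-6)^4 - 4*(-6)^3 - 1*(-6)^2 + 9*(-6)^1 - 9 = (-1296) + (864) + (-36) + (-54) + (-9) = -531; answer -531
Part III: B2 = -531; r = 7; total draws C(13,4) = 715; favorable C(7,4) = 35; P = 7/143; answer 7/143
Part IV: B3 = 7/143; threaded value p + q = 150; d = 11; f(3) = 3*(-23) - 3*(40) - 3*(11) = -222; iterating: f(3)=-222, f(4)=-717, f(5)=-1416, f(6)=-1431, f(7)=2106, f(8)=14859, f(9)=42552, f(10)=76761, f(11)=58050, f(12)=-183789; answer -183789

-183789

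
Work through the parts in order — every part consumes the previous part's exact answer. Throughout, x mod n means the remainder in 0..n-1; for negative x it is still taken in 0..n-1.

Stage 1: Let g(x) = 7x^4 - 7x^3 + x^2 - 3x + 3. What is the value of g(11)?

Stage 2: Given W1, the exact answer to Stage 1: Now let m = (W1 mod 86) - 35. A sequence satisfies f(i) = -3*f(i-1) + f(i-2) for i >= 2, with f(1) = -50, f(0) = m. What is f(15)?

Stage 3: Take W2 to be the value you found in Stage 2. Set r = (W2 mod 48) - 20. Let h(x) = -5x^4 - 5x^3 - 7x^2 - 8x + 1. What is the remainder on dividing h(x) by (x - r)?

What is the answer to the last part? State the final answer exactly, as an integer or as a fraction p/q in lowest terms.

-163

Stage 1: 7*(11)^4 - 7*(11)^3 + 1*(11)^2 - 3*(11)^1 + 3 = (102487) + (-9317) + (121) + (-33) + (3) = 93261; answer 93261
Stage 2: W1 = 93261; m = 2; f(2) = -3*(-50) + 1*(2) = 152; iterating: f(2)=152, f(3)=-506, f(4)=1670, f(5)=-5516, f(6)=18218, f(7)=-60170, f(8)=198728, f(9)=-656354, f(10)=2167790, f(11)=-7159724, f(12)=23646962, f(13)=-78100610, f(14)=257948792, f(15)=-851946986; answer -851946986
Stage 3: W2 = -851946986; r = 2; remainder = value at the root: -5*(2)^4 - 5*(2)^3 - 7*(2)^2 - 8*(2)^1 + 1 = (-80) + (-40) + (-28) + (-16) + (1) = -163; answer -163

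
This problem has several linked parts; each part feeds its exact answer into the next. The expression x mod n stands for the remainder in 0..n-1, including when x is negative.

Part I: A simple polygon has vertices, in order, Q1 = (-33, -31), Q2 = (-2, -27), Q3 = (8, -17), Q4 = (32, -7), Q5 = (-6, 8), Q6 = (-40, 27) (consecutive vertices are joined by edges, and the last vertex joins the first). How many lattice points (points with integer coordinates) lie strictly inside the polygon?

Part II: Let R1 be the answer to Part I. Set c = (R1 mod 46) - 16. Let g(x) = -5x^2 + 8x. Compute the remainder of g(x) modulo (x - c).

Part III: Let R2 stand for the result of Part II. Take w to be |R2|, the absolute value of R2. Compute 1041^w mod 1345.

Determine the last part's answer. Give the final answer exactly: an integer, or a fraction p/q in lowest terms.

446

Part I: cross terms: (-33*-27 - -2*-31)=829, (-2*-17 - 8*-27)=250, (8*-7 - 32*-17)=488, (32*8 - -6*-7)=214, (-6*27 - -40*8)=158, (-40*-31 - -33*27)=2131; twice the area = |4070| = 4070; area = 2035; boundary points = 1 + 10 + 2 + 1 + 1 + 1 = 16; strictly interior points = area - boundary/2 + 1 = 2028; answer 2028
Part II: R1 = 2028; c = -12; remainder = value at the root: -5*(-12)^2 + 8*(-12)^1 = (-720) + (-96) = -816; answer -816
Part III: R2 = -816; w = 816; squarings mod 1345: 1041^1=1041, 1041^2=956, 1041^4=681, 1041^8=1081, 1041^16=1101, 1041^32=356, 1041^64=306, 1041^128=831, 1041^256=576, 1041^512=906; 1041^816 = 1041^16 * 1041^32 * 1041^256 * 1041^512 = 446 (mod 1345); answer 446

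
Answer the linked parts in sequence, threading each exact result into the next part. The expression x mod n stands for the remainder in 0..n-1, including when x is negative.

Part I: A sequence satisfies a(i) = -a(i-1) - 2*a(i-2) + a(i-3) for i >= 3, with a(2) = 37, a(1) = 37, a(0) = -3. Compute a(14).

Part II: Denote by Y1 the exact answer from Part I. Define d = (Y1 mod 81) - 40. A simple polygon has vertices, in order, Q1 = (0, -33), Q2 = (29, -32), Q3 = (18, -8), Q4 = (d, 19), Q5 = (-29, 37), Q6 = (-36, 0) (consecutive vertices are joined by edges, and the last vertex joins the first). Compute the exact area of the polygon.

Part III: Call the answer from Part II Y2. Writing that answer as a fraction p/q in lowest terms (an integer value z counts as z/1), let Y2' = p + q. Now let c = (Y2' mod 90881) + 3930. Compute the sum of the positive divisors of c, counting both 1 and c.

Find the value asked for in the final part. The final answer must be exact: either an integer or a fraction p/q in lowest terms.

Part I: a(3) = -1*(37) - 2*(37) + 1*(-3) = -114; iterating: a(3)=-114, a(4)=77, a(5)=188, a(6)=-456, a(7)=157, a(8)=943, a(9)=-1713, a(10)=-16, a(11)=4385, a(12)=-6066, a(13)=-2720, a(14)=19237; answer 19237
Part II: Y1 = 19237; d = 0; cross terms: (0*-32 - 29*-33)=957, (29*-8 - 18*-32)=344, (18*19 - 0*-8)=342, (0*37 - -29*19)=551, (-29*0 - -36*37)=1332, (-36*-33 - 0*0)=1188; twice the area = |4714| = 4714; area = 2357; answer 2357
Part III: Y2 = 2357; threaded value p + q = 2358; c = 6288; 6288 = 2^4 * 3 * 131; sigma = (1 + 2 + 4 + 8 + 16) * (1 + 3) * (1 + 131) = 31 * 4 * 132 = 16368; answer 16368

16368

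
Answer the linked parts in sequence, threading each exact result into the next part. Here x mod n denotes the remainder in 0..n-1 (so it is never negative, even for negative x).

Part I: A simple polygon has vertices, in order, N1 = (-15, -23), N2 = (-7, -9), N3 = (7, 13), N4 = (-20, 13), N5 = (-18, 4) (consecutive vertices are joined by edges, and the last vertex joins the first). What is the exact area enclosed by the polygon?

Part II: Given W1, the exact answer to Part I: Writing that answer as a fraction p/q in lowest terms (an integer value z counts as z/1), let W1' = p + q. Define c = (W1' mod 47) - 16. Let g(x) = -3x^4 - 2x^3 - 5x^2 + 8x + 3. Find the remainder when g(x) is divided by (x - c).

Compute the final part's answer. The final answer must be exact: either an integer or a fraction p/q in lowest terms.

-328065

Part I: cross terms: (-15*-9 - -7*-23)=-26, (-7*13 - 7*-9)=-28, (7*13 - -20*13)=351, (-20*4 - -18*13)=154, (-18*-23 - -15*4)=474; twice the area = |925| = 925; area = 925/2; answer 925/2
Part II: W1 = 925/2; threaded value p + q = 927; c = 18; remainder = value at the root: -3*(18)^4 - 2*(18)^3 - 5*(18)^2 + 8*(18)^1 + 3 = (-314928) + (-11664) + (-1620) + (144) + (3) = -328065; answer -328065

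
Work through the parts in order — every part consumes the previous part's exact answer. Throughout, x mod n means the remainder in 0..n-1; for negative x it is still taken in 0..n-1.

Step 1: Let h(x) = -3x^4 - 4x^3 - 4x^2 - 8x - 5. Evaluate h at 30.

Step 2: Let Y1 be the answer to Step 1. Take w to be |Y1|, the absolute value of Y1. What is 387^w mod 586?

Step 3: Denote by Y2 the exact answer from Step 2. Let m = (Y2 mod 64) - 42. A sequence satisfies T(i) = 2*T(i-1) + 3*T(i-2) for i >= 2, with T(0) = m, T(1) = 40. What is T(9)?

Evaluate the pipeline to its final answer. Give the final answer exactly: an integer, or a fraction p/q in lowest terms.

201760

Step 1: -3*(30)^4 - 4*(30)^3 - 4*(30)^2 - 8*(30)^1 - 5 = (-2430000) + (-108000) + (-3600) + (-240) + (-5) = -2541845; answer -2541845
Step 2: Y1 = -2541845; w = 2541845; squarings mod 586: 387^1=387, 387^2=339, 387^4=65, 387^8=123, 387^16=479, 387^32=315, 387^64=191, 387^128=149, 387^256=519, 387^512=387, 387^1024=339, 387^2048=65, 387^4096=123, 387^8192=479, 387^16384=315, 387^32768=191, 387^65536=149, 387^131072=519, 387^262144=387, 387^524288=339, 387^1048576=65, 387^2097152=123; 387^2541845 = 387^1 * 387^4 * 387^16 * 387^256 * 387^2048 * 387^16384 * 387^32768 * 387^131072 * 387^262144 * 387^2097152 = 555 (mod 586); answer 555
Step 3: Y2 = 555; m = 1; T(2) = 2*(40) + 3*(1) = 83; iterating: T(2)=83, T(3)=286, T(4)=821, T(5)=2500, T(6)=7463, T(7)=22426, T(8)=67241, T(9)=201760; answer 201760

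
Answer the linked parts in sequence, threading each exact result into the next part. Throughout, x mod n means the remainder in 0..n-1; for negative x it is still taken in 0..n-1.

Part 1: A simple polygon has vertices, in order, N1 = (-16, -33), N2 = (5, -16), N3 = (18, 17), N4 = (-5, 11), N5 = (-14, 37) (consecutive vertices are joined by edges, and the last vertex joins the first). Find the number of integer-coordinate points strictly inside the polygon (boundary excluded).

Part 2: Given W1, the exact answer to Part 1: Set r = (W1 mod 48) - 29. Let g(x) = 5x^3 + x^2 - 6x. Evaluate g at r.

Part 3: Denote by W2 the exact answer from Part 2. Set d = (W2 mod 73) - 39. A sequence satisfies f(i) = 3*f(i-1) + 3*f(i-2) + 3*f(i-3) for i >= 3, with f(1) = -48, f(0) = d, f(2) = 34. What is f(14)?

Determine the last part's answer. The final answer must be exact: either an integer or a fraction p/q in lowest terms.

Part 1: cross terms: (-16*-16 - 5*-33)=421, (5*17 - 18*-16)=373, (18*11 - -5*17)=283, (-5*37 - -14*11)=-31, (-14*-33 - -16*37)=1054; twice the area = |2100| = 2100; area = 1050; boundary points = 1 + 1 + 1 + 1 + 2 = 6; strictly interior points = area - boundary/2 + 1 = 1048; answer 1048
Part 2: W1 = 1048; r = 11; 5*(11)^3 + 1*(11)^2 - 6*(11)^1 = (6655) + (121) + (-66) = 6710; answer 6710
Part 3: W2 = 6710; d = 28; f(3) = 3*(34) + 3*(-48) + 3*(28) = 42; iterating: f(3)=42, f(4)=84, f(5)=480, f(6)=1818, f(7)=7146, f(8)=28332, f(9)=111888, f(10)=442098, f(11)=1746954, f(12)=6902820, f(13)=27275616, f(14)=107776170; answer 107776170

107776170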